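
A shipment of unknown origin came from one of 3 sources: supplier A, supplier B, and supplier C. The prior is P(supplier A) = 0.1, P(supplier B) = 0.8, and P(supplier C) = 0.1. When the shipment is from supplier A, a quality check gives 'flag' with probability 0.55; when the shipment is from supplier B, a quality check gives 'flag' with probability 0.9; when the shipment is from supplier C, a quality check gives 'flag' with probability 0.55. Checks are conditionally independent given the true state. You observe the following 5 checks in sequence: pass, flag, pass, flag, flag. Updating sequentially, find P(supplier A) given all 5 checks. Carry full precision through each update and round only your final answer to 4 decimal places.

0.2680

After 'pass': normaliser = 0.45·0.1000 + 0.1·0.8000 + 0.45·0.1000; P(supplier A) ≈ 0.2647, P(supplier B) ≈ 0.4706, P(supplier C) ≈ 0.2647
After 'flag': normaliser = 0.55·0.2647 + 0.9·0.4706 + 0.55·0.2647; P(supplier A) ≈ 0.2037, P(supplier B) ≈ 0.5926, P(supplier C) ≈ 0.2037
After 'pass': normaliser = 0.45·0.2037 + 0.1·0.5926 + 0.45·0.2037; P(supplier A) ≈ 0.3779, P(supplier B) ≈ 0.2443, P(supplier C) ≈ 0.3779
After 'flag': normaliser = 0.55·0.3779 + 0.9·0.2443 + 0.55·0.3779; P(supplier A) ≈ 0.3270, P(supplier B) ≈ 0.3459, P(supplier C) ≈ 0.3270
After 'flag': normaliser = 0.55·0.3270 + 0.9·0.3459 + 0.55·0.3270; P(supplier A) ≈ 0.2680, P(supplier B) ≈ 0.4640, P(supplier C) ≈ 0.2680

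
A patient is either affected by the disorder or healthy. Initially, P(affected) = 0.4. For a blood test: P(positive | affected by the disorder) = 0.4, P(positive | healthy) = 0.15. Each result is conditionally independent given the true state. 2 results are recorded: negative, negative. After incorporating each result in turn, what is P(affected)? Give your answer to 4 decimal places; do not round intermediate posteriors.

0.2494

After 'negative': P(affected) = 0.6·0.4000 / (0.6·0.4000 + 0.85·0.6000) ≈ 0.3200
After 'negative': P(affected) = 0.6·0.3200 / (0.6·0.3200 + 0.85·0.6800) ≈ 0.2494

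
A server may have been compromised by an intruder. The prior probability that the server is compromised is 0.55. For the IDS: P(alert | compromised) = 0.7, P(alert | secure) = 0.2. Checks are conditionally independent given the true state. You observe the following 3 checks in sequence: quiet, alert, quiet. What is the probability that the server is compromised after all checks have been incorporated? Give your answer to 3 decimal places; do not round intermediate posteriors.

After 'quiet': P(compromised) = 0.3·0.5500 / (0.3·0.5500 + 0.8·0.4500) ≈ 0.3143
After 'alert': P(compromised) = 0.7·0.3143 / (0.7·0.3143 + 0.2·0.6857) ≈ 0.6160
After 'quiet': P(compromised) = 0.3·0.6160 / (0.3·0.6160 + 0.8·0.3840) ≈ 0.3756

0.376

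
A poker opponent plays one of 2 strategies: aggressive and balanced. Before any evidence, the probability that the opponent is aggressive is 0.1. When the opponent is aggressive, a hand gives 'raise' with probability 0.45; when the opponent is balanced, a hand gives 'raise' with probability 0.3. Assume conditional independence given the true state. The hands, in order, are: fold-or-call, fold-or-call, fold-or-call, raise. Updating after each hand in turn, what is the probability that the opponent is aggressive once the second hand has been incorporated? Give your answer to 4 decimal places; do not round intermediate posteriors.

After 'fold-or-call': P(aggressive) = 0.55·0.1000 / (0.55·0.1000 + 0.7·0.9000) ≈ 0.0803
After 'fold-or-call': P(aggressive) = 0.55·0.0803 / (0.55·0.0803 + 0.7·0.9197) ≈ 0.0642

0.0642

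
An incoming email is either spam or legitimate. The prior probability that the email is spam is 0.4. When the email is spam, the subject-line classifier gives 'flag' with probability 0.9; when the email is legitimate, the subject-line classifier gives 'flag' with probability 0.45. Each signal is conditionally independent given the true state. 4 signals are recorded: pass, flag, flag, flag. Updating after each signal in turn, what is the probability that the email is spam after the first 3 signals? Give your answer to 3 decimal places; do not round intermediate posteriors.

0.327

After 'pass': P(spam) = 0.1·0.4000 / (0.1·0.4000 + 0.55·0.6000) ≈ 0.1081
After 'flag': P(spam) = 0.9·0.1081 / (0.9·0.1081 + 0.45·0.8919) ≈ 0.1951
After 'flag': P(spam) = 0.9·0.1951 / (0.9·0.1951 + 0.45·0.8049) ≈ 0.3265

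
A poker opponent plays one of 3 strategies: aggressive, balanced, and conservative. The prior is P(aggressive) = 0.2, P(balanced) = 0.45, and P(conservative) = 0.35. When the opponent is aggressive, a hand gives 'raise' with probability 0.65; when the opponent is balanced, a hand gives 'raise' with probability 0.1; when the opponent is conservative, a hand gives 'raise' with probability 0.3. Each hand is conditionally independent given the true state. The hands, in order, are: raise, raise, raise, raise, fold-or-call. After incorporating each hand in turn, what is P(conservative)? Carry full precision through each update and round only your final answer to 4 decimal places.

0.1367

After 'raise': normaliser = 0.65·0.2000 + 0.1·0.4500 + 0.3·0.3500; P(aggressive) ≈ 0.4643, P(balanced) ≈ 0.1607, P(conservative) ≈ 0.3750
After 'raise': normaliser = 0.65·0.4643 + 0.1·0.1607 + 0.3·0.3750; P(aggressive) ≈ 0.7012, P(balanced) ≈ 0.0373, P(conservative) ≈ 0.2614
After 'raise': normaliser = 0.65·0.7012 + 0.1·0.0373 + 0.3·0.2614; P(aggressive) ≈ 0.8473, P(balanced) ≈ 0.0069, P(conservative) ≈ 0.1458
After 'raise': normaliser = 0.65·0.8473 + 0.1·0.0069 + 0.3·0.1458; P(aggressive) ≈ 0.9254, P(balanced) ≈ 0.0012, P(conservative) ≈ 0.0735
After 'fold-or-call': normaliser = 0.35·0.9254 + 0.9·0.0012 + 0.7·0.0735; P(aggressive) ≈ 0.8605, P(balanced) ≈ 0.0028, P(conservative) ≈ 0.1367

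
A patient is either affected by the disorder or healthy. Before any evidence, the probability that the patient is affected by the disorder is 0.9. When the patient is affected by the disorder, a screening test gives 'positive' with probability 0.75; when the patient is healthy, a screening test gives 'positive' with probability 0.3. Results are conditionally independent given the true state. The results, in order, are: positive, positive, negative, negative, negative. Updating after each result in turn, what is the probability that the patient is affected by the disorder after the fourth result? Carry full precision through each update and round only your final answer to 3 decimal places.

After 'positive': P(affected) = 0.75·0.9000 / (0.75·0.9000 + 0.3·0.1000) ≈ 0.9574
After 'positive': P(affected) = 0.75·0.9574 / (0.75·0.9574 + 0.3·0.0426) ≈ 0.9825
After 'negative': P(affected) = 0.25·0.9825 / (0.25·0.9825 + 0.7·0.0175) ≈ 0.9526
After 'negative': P(affected) = 0.25·0.9526 / (0.25·0.9526 + 0.7·0.0474) ≈ 0.8777

0.878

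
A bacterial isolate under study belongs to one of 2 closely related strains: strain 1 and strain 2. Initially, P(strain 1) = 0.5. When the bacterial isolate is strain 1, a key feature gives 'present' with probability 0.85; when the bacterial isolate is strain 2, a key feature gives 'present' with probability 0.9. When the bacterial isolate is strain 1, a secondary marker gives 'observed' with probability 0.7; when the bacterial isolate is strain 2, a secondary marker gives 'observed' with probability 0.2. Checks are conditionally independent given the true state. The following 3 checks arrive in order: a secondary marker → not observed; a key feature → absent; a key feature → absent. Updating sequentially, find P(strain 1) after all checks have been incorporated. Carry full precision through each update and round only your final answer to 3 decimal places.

0.458

After a secondary marker='not observed': P(strain 1) = 0.3·0.5000 / (0.3·0.5000 + 0.8·0.5000) ≈ 0.2727
After a key feature='absent': P(strain 1) = 0.15·0.2727 / (0.15·0.2727 + 0.1·0.7273) ≈ 0.3600
After a key feature='absent': P(strain 1) = 0.15·0.3600 / (0.15·0.3600 + 0.1·0.6400) ≈ 0.4576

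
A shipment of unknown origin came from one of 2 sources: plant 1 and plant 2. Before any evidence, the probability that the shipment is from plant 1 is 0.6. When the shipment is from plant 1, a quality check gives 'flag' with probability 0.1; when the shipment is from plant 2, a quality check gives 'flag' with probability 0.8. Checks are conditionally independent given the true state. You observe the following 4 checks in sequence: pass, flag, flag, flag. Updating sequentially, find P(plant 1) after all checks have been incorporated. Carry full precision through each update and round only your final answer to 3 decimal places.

0.013

After 'pass': P(plant 1) = 0.9·0.6000 / (0.9·0.6000 + 0.2·0.4000) ≈ 0.8710
After 'flag': P(plant 1) = 0.1·0.8710 / (0.1·0.8710 + 0.8·0.1290) ≈ 0.4576
After 'flag': P(plant 1) = 0.1·0.4576 / (0.1·0.4576 + 0.8·0.5424) ≈ 0.0954
After 'flag': P(plant 1) = 0.1·0.0954 / (0.1·0.0954 + 0.8·0.9046) ≈ 0.0130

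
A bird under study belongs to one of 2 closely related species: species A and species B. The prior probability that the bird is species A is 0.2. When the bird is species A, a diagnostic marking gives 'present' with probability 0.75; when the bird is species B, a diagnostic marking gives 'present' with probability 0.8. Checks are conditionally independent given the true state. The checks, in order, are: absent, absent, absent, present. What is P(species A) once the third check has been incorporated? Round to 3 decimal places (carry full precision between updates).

After 'absent': P(species A) = 0.25·0.2000 / (0.25·0.2000 + 0.2·0.8000) ≈ 0.2381
After 'absent': P(species A) = 0.25·0.2381 / (0.25·0.2381 + 0.2·0.7619) ≈ 0.2809
After 'absent': P(species A) = 0.25·0.2809 / (0.25·0.2809 + 0.2·0.7191) ≈ 0.3281

0.328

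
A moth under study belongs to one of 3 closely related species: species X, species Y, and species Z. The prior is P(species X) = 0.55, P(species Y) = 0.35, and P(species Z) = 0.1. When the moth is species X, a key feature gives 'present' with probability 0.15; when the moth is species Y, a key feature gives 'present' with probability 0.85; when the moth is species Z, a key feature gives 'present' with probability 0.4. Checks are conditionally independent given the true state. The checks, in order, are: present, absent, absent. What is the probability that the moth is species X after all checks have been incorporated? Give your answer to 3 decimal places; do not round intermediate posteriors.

0.739

After 'present': normaliser = 0.15·0.5500 + 0.85·0.3500 + 0.4·0.1000; P(species X) ≈ 0.1964, P(species Y) ≈ 0.7083, P(species Z) ≈ 0.0952
After 'absent': normaliser = 0.85·0.1964 + 0.15·0.7083 + 0.6·0.0952; P(species X) ≈ 0.5054, P(species Y) ≈ 0.3216, P(species Z) ≈ 0.1730
After 'absent': normaliser = 0.85·0.5054 + 0.15·0.3216 + 0.6·0.1730; P(species X) ≈ 0.7386, P(species Y) ≈ 0.0829, P(species Z) ≈ 0.1784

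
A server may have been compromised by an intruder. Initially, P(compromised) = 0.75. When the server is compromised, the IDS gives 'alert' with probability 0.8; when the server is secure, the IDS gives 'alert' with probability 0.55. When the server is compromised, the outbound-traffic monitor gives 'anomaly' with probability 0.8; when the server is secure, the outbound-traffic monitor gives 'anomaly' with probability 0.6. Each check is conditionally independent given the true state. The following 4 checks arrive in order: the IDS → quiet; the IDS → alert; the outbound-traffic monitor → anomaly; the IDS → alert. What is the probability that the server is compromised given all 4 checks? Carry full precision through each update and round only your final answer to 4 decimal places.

After the IDS='quiet': P(compromised) = 0.2·0.7500 / (0.2·0.7500 + 0.45·0.2500) ≈ 0.5714
After the IDS='alert': P(compromised) = 0.8·0.5714 / (0.8·0.5714 + 0.55·0.4286) ≈ 0.6598
After the outbound-traffic monitor='anomaly': P(compromised) = 0.8·0.6598 / (0.8·0.6598 + 0.6·0.3402) ≈ 0.7211
After the IDS='alert': P(compromised) = 0.8·0.7211 / (0.8·0.7211 + 0.55·0.2789) ≈ 0.7900

0.7900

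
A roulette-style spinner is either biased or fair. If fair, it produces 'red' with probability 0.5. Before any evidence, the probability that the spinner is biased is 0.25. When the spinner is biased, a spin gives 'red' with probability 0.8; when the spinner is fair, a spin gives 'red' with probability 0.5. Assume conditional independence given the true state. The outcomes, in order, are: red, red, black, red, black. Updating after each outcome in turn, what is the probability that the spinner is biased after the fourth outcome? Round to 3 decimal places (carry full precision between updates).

0.353

After 'red': P(biased) = 0.8·0.2500 / (0.8·0.2500 + 0.5·0.7500) ≈ 0.3478
After 'red': P(biased) = 0.8·0.3478 / (0.8·0.3478 + 0.5·0.6522) ≈ 0.4604
After 'black': P(biased) = 0.2·0.4604 / (0.2·0.4604 + 0.5·0.5396) ≈ 0.2545
After 'red': P(biased) = 0.8·0.2545 / (0.8·0.2545 + 0.5·0.7455) ≈ 0.3532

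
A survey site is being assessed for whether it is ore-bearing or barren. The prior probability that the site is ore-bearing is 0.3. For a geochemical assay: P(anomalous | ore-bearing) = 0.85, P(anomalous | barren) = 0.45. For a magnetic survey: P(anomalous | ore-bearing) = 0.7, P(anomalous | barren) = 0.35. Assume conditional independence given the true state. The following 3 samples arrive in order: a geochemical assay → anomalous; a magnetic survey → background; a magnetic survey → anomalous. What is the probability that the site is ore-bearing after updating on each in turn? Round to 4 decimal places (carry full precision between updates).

After a geochemical assay='anomalous': P(ore) = 0.85·0.3000 / (0.85·0.3000 + 0.45·0.7000) ≈ 0.4474
After a magnetic survey='background': P(ore) = 0.3·0.4474 / (0.3·0.4474 + 0.65·0.5526) ≈ 0.2720
After a magnetic survey='anomalous': P(ore) = 0.7·0.2720 / (0.7·0.2720 + 0.35·0.7280) ≈ 0.4277

0.4277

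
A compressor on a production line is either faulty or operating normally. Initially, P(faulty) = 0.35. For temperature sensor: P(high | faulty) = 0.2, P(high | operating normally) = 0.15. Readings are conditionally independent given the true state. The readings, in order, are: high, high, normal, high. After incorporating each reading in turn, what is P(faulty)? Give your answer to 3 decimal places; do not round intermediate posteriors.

After 'high': P(faulty) = 0.2·0.3500 / (0.2·0.3500 + 0.15·0.6500) ≈ 0.4179
After 'high': P(faulty) = 0.2·0.4179 / (0.2·0.4179 + 0.15·0.5821) ≈ 0.4891
After 'normal': P(faulty) = 0.8·0.4891 / (0.8·0.4891 + 0.85·0.5109) ≈ 0.4739
After 'high': P(faulty) = 0.2·0.4739 / (0.2·0.4739 + 0.15·0.5261) ≈ 0.5457

0.546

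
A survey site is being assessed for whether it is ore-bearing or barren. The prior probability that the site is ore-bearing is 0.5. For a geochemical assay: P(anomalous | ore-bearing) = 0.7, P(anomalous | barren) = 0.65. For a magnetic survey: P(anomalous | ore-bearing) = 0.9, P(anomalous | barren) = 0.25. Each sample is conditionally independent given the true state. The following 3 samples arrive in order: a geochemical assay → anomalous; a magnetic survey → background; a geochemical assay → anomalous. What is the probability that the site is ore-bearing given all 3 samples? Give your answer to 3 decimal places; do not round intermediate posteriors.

After a geochemical assay='anomalous': P(ore) = 0.7·0.5000 / (0.7·0.5000 + 0.65·0.5000) ≈ 0.5185
After a magnetic survey='background': P(ore) = 0.1·0.5185 / (0.1·0.5185 + 0.75·0.4815) ≈ 0.1256
After a geochemical assay='anomalous': P(ore) = 0.7·0.1256 / (0.7·0.1256 + 0.65·0.8744) ≈ 0.1339

0.134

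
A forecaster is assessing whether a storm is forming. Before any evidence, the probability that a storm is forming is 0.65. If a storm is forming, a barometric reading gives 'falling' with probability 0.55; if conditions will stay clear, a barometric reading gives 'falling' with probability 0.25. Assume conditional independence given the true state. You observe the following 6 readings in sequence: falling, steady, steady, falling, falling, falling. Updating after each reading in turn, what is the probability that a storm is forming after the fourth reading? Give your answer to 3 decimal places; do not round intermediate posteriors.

0.764

After 'falling': P(storm) = 0.55·0.6500 / (0.55·0.6500 + 0.25·0.3500) ≈ 0.8034
After 'steady': P(storm) = 0.45·0.8034 / (0.45·0.8034 + 0.75·0.1966) ≈ 0.7103
After 'steady': P(storm) = 0.45·0.7103 / (0.45·0.7103 + 0.75·0.2897) ≈ 0.5953
After 'falling': P(storm) = 0.55·0.5953 / (0.55·0.5953 + 0.25·0.4047) ≈ 0.7639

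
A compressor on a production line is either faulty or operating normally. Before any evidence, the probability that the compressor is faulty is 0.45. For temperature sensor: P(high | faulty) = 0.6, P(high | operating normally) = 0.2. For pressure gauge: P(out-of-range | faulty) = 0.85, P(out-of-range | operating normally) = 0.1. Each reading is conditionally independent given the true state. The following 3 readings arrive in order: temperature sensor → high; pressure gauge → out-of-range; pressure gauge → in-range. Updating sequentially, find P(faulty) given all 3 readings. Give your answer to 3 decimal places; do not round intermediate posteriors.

After temperature sensor='high': P(faulty) = 0.6·0.4500 / (0.6·0.4500 + 0.2·0.5500) ≈ 0.7105
After pressure gauge='out-of-range': P(faulty) = 0.85·0.7105 / (0.85·0.7105 + 0.1·0.2895) ≈ 0.9543
After pressure gauge='in-range': P(faulty) = 0.15·0.9543 / (0.15·0.9543 + 0.9·0.0457) ≈ 0.7766

0.777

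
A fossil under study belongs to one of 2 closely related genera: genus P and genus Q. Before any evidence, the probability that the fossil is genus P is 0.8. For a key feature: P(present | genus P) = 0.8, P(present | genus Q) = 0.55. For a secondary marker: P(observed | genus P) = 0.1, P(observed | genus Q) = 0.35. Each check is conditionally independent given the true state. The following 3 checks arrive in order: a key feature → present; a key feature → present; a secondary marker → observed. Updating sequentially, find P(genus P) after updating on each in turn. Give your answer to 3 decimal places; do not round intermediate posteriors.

0.707

Apply Bayes' rule sequentially, carrying P(genus P) forward.
After a key feature='present': P(genus P) = 0.8·0.8000 / (0.8·0.8000 + 0.55·0.2000) ≈ 0.8533
After a key feature='present': P(genus P) = 0.8·0.8533 / (0.8·0.8533 + 0.55·0.1467) ≈ 0.8943
After a secondary marker='observed': P(genus P) = 0.1·0.8943 / (0.1·0.8943 + 0.35·0.1057) ≈ 0.7074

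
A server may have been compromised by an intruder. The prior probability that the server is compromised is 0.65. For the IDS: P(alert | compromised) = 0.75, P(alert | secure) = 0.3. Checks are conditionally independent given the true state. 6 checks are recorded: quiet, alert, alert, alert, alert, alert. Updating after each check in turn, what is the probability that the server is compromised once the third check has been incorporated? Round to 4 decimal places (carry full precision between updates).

After 'quiet': P(compromised) = 0.25·0.6500 / (0.25·0.6500 + 0.7·0.3500) ≈ 0.3988
After 'alert': P(compromised) = 0.75·0.3988 / (0.75·0.3988 + 0.3·0.6012) ≈ 0.6238
After 'alert': P(compromised) = 0.75·0.6238 / (0.75·0.6238 + 0.3·0.3762) ≈ 0.8057

0.8057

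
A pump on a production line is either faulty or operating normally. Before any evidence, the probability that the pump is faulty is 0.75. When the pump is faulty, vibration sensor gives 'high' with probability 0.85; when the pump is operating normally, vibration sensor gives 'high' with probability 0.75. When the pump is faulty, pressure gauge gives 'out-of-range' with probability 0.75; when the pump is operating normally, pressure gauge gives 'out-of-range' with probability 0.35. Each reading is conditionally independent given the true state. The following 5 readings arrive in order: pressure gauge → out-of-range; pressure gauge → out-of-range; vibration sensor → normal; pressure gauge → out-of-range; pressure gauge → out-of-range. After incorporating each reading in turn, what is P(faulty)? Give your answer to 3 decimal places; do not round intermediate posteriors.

0.974

After pressure gauge='out-of-range': P(faulty) = 0.75·0.7500 / (0.75·0.7500 + 0.35·0.2500) ≈ 0.8654
After pressure gauge='out-of-range': P(faulty) = 0.75·0.8654 / (0.75·0.8654 + 0.35·0.1346) ≈ 0.9323
After vibration sensor='normal': P(faulty) = 0.15·0.9323 / (0.15·0.9323 + 0.25·0.0677) ≈ 0.8921
After pressure gauge='out-of-range': P(faulty) = 0.75·0.8921 / (0.75·0.8921 + 0.35·0.1079) ≈ 0.9466
After pressure gauge='out-of-range': P(faulty) = 0.75·0.9466 / (0.75·0.9466 + 0.35·0.0534) ≈ 0.9743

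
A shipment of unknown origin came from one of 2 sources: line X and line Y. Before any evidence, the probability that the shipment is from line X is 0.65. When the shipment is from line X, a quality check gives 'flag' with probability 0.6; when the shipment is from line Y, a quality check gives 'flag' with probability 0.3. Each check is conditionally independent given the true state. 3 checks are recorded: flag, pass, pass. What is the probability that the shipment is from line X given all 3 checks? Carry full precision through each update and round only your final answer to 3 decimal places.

0.548

After 'flag': P(line X) = 0.6·0.6500 / (0.6·0.6500 + 0.3·0.3500) ≈ 0.7879
After 'pass': P(line X) = 0.4·0.7879 / (0.4·0.7879 + 0.7·0.2121) ≈ 0.6797
After 'pass': P(line X) = 0.4·0.6797 / (0.4·0.6797 + 0.7·0.3203) ≈ 0.5481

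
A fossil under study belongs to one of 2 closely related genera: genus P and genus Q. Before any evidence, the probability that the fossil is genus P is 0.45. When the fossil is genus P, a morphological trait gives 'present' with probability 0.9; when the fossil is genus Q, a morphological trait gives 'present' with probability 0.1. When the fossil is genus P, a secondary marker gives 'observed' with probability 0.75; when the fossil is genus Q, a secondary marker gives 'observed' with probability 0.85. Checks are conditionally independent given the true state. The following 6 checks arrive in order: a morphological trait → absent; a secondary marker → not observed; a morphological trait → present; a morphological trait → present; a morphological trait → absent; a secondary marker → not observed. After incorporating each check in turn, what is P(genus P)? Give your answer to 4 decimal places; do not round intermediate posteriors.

Each posterior becomes the prior for the next update.
After a morphological trait='absent': P(genus P) = 0.1·0.4500 / (0.1·0.4500 + 0.9·0.5500) ≈ 0.0833
After a secondary marker='not observed': P(genus P) = 0.25·0.0833 / (0.25·0.0833 + 0.15·0.9167) ≈ 0.1316
After a morphological trait='present': P(genus P) = 0.9·0.1316 / (0.9·0.1316 + 0.1·0.8684) ≈ 0.5769
After a morphological trait='present': P(genus P) = 0.9·0.5769 / (0.9·0.5769 + 0.1·0.4231) ≈ 0.9247
After a morphological trait='absent': P(genus P) = 0.1·0.9247 / (0.1·0.9247 + 0.9·0.0753) ≈ 0.5769
After a secondary marker='not observed': P(genus P) = 0.25·0.5769 / (0.25·0.5769 + 0.15·0.4231) ≈ 0.6944

0.6944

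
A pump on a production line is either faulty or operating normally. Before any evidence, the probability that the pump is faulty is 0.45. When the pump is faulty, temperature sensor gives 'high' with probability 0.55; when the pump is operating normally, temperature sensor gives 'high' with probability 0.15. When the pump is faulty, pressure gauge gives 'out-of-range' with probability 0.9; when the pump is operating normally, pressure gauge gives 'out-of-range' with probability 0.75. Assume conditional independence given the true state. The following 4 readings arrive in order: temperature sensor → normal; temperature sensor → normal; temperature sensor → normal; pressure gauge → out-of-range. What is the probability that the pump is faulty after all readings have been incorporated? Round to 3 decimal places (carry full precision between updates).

0.127

After temperature sensor='normal': P(faulty) = 0.45·0.4500 / (0.45·0.4500 + 0.85·0.5500) ≈ 0.3022
After temperature sensor='normal': P(faulty) = 0.45·0.3022 / (0.45·0.3022 + 0.85·0.6978) ≈ 0.1865
After temperature sensor='normal': P(faulty) = 0.45·0.1865 / (0.45·0.1865 + 0.85·0.8135) ≈ 0.1083
After pressure gauge='out-of-range': P(faulty) = 0.9·0.1083 / (0.9·0.1083 + 0.75·0.8917) ≈ 0.1272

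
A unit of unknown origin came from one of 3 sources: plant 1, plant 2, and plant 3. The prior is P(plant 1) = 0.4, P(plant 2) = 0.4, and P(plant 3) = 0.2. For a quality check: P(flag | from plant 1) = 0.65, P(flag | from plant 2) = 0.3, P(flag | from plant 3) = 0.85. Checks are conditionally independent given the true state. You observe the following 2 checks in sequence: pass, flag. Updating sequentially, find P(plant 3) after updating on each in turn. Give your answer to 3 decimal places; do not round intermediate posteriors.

0.127

After 'pass': normaliser = 0.35·0.4000 + 0.7·0.4000 + 0.15·0.2000; P(plant 1) ≈ 0.3111, P(plant 2) ≈ 0.6222, P(plant 3) ≈ 0.0667
After 'flag': normaliser = 0.65·0.3111 + 0.3·0.6222 + 0.85·0.0667; P(plant 1) ≈ 0.4539, P(plant 2) ≈ 0.4190, P(plant 3) ≈ 0.1272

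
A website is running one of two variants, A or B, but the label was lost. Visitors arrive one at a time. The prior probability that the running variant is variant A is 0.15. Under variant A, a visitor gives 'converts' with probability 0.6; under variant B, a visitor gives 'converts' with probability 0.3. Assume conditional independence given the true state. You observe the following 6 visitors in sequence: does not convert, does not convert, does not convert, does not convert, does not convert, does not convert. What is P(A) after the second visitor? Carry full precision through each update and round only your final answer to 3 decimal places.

Apply Bayes' rule sequentially, carrying P(A) forward.
After 'does not convert': P(A) = 0.4·0.1500 / (0.4·0.1500 + 0.7·0.8500) ≈ 0.0916
After 'does not convert': P(A) = 0.4·0.0916 / (0.4·0.0916 + 0.7·0.9084) ≈ 0.0545

0.054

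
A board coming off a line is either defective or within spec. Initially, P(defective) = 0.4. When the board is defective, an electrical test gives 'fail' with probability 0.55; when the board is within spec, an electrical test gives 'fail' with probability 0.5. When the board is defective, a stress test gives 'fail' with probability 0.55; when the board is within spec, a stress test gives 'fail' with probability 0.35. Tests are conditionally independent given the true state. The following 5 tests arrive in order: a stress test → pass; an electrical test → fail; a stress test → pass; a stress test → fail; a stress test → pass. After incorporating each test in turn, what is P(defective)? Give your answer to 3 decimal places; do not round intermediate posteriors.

0.277

After a stress test='pass': P(defective) = 0.45·0.4000 / (0.45·0.4000 + 0.65·0.6000) ≈ 0.3158
After an electrical test='fail': P(defective) = 0.55·0.3158 / (0.55·0.3158 + 0.5·0.6842) ≈ 0.3367
After a stress test='pass': P(defective) = 0.45·0.3367 / (0.45·0.3367 + 0.65·0.6633) ≈ 0.2601
After a stress test='fail': P(defective) = 0.55·0.2601 / (0.55·0.2601 + 0.35·0.7399) ≈ 0.3558
After a stress test='pass': P(defective) = 0.45·0.3558 / (0.45·0.3558 + 0.65·0.6442) ≈ 0.2766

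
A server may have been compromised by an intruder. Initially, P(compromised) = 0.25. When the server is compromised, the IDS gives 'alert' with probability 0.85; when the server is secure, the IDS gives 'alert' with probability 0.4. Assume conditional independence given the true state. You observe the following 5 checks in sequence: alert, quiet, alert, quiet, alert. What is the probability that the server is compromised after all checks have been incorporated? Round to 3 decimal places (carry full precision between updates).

Each posterior becomes the prior for the next update.
After 'alert': P(compromised) = 0.85·0.2500 / (0.85·0.2500 + 0.4·0.7500) ≈ 0.4146
After 'quiet': P(compromised) = 0.15·0.4146 / (0.15·0.4146 + 0.6·0.5854) ≈ 0.1504
After 'alert': P(compromised) = 0.85·0.1504 / (0.85·0.1504 + 0.4·0.8496) ≈ 0.2734
After 'quiet': P(compromised) = 0.15·0.2734 / (0.15·0.2734 + 0.6·0.7266) ≈ 0.0860
After 'alert': P(compromised) = 0.85·0.0860 / (0.85·0.0860 + 0.4·0.9140) ≈ 0.1666

0.167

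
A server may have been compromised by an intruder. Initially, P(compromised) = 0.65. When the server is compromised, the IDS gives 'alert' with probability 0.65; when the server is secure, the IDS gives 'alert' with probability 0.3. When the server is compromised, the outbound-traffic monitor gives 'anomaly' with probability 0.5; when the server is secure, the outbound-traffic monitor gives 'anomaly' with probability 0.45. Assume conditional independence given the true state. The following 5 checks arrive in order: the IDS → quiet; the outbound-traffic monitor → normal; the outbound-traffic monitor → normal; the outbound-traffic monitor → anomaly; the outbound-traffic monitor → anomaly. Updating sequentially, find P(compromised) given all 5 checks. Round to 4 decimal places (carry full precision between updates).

After the IDS='quiet': P(compromised) = 0.35·0.6500 / (0.35·0.6500 + 0.7·0.3500) ≈ 0.4815
After the outbound-traffic monitor='normal': P(compromised) = 0.5·0.4815 / (0.5·0.4815 + 0.55·0.5185) ≈ 0.4577
After the outbound-traffic monitor='normal': P(compromised) = 0.5·0.4577 / (0.5·0.4577 + 0.55·0.5423) ≈ 0.4342
After the outbound-traffic monitor='anomaly': P(compromised) = 0.5·0.4342 / (0.5·0.4342 + 0.45·0.5658) ≈ 0.4602
After the outbound-traffic monitor='anomaly': P(compromised) = 0.5·0.4602 / (0.5·0.4602 + 0.45·0.5398) ≈ 0.4865

0.4865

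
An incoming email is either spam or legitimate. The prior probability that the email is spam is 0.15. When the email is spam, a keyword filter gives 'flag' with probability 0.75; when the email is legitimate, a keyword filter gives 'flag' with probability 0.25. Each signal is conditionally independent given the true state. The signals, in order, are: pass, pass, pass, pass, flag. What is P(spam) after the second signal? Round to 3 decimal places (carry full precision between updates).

After 'pass': P(spam) = 0.25·0.1500 / (0.25·0.1500 + 0.75·0.8500) ≈ 0.0556
After 'pass': P(spam) = 0.25·0.0556 / (0.25·0.0556 + 0.75·0.9444) ≈ 0.0192

0.019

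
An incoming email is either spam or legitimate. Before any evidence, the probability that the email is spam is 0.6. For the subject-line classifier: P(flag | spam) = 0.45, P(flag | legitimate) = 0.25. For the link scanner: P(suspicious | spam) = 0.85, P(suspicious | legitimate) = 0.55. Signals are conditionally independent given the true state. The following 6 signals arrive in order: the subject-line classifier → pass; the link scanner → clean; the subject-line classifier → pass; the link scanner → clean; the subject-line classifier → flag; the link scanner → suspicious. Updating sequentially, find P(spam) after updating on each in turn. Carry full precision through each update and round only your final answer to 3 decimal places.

Each posterior becomes the prior for the next update.
After the subject-line classifier='pass': P(spam) = 0.55·0.6000 / (0.55·0.6000 + 0.75·0.4000) ≈ 0.5238
After the link scanner='clean': P(spam) = 0.15·0.5238 / (0.15·0.5238 + 0.45·0.4762) ≈ 0.2683
After the subject-line classifier='pass': P(spam) = 0.55·0.2683 / (0.55·0.2683 + 0.75·0.7317) ≈ 0.2119
After the link scanner='clean': P(spam) = 0.15·0.2119 / (0.15·0.2119 + 0.45·0.7881) ≈ 0.0823
After the subject-line classifier='flag': P(spam) = 0.45·0.0823 / (0.45·0.0823 + 0.25·0.9177) ≈ 0.1389
After the link scanner='suspicious': P(spam) = 0.85·0.1389 / (0.85·0.1389 + 0.55·0.8611) ≈ 0.1996

0.200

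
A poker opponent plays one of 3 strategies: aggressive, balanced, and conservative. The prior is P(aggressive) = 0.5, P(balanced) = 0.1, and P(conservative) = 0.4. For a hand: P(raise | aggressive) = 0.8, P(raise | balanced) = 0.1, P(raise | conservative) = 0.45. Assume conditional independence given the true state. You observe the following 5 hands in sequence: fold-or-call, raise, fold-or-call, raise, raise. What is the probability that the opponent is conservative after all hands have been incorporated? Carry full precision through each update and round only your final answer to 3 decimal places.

After 'fold-or-call': normaliser = 0.2·0.5000 + 0.9·0.1000 + 0.55·0.4000; P(aggressive) ≈ 0.2439, P(balanced) ≈ 0.2195, P(conservative) ≈ 0.5366
After 'raise': normaliser = 0.8·0.2439 + 0.1·0.2195 + 0.45·0.5366; P(aggressive) ≈ 0.4255, P(balanced) ≈ 0.0479, P(conservative) ≈ 0.5266
After 'fold-or-call': normaliser = 0.2·0.4255 + 0.9·0.0479 + 0.55·0.5266; P(aggressive) ≈ 0.2037, P(balanced) ≈ 0.1031, P(conservative) ≈ 0.6932
After 'raise': normaliser = 0.8·0.2037 + 0.1·0.1031 + 0.45·0.6932; P(aggressive) ≈ 0.3358, P(balanced) ≈ 0.0213, P(conservative) ≈ 0.6429
After 'raise': normaliser = 0.8·0.3358 + 0.1·0.0213 + 0.45·0.6429; P(aggressive) ≈ 0.4797, P(balanced) ≈ 0.0038, P(conservative) ≈ 0.5165

0.517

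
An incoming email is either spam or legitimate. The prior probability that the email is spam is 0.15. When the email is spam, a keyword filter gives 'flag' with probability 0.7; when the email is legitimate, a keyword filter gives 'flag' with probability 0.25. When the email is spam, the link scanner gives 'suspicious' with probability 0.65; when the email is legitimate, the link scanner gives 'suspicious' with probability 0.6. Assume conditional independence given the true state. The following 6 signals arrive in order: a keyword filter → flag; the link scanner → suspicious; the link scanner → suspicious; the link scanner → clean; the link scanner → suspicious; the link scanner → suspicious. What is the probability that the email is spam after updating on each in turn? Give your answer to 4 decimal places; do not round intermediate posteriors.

0.3732

After a keyword filter='flag': P(spam) = 0.7·0.1500 / (0.7·0.1500 + 0.25·0.8500) ≈ 0.3307
After the link scanner='suspicious': P(spam) = 0.65·0.3307 / (0.65·0.3307 + 0.6·0.6693) ≈ 0.3487
After the link scanner='suspicious': P(spam) = 0.65·0.3487 / (0.65·0.3487 + 0.6·0.6513) ≈ 0.3670
After the link scanner='clean': P(spam) = 0.35·0.3670 / (0.35·0.3670 + 0.4·0.6330) ≈ 0.3366
After the link scanner='suspicious': P(spam) = 0.65·0.3366 / (0.65·0.3366 + 0.6·0.6634) ≈ 0.3547
After the link scanner='suspicious': P(spam) = 0.65·0.3547 / (0.65·0.3547 + 0.6·0.6453) ≈ 0.3732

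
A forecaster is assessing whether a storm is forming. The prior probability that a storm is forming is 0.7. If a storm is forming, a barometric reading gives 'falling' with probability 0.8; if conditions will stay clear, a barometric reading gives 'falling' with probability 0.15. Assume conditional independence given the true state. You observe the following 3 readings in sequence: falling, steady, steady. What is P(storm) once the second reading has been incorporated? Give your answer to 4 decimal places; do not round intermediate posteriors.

After 'falling': P(storm) = 0.8·0.7000 / (0.8·0.7000 + 0.15·0.3000) ≈ 0.9256
After 'steady': P(storm) = 0.2·0.9256 / (0.2·0.9256 + 0.85·0.0744) ≈ 0.7454

0.7454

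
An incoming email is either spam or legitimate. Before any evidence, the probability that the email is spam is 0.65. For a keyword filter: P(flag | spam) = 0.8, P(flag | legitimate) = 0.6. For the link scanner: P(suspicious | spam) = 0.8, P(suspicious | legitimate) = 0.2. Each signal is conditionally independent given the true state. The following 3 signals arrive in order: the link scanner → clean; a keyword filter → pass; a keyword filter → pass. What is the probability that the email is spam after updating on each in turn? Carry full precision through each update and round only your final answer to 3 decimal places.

Each posterior becomes the prior for the next update.
After the link scanner='clean': P(spam) = 0.2·0.6500 / (0.2·0.6500 + 0.8·0.3500) ≈ 0.3171
After a keyword filter='pass': P(spam) = 0.2·0.3171 / (0.2·0.3171 + 0.4·0.6829) ≈ 0.1884
After a keyword filter='pass': P(spam) = 0.2·0.1884 / (0.2·0.1884 + 0.4·0.8116) ≈ 0.1040

0.104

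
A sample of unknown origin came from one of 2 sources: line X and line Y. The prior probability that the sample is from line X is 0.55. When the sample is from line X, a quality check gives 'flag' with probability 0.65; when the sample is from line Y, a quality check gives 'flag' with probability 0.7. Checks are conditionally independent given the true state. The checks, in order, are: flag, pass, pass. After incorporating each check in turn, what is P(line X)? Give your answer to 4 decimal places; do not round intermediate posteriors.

After 'flag': P(line X) = 0.65·0.5500 / (0.65·0.5500 + 0.7·0.4500) ≈ 0.5316
After 'pass': P(line X) = 0.35·0.5316 / (0.35·0.5316 + 0.3·0.4684) ≈ 0.5697
After 'pass': P(line X) = 0.35·0.5697 / (0.35·0.5697 + 0.3·0.4303) ≈ 0.6070

0.6070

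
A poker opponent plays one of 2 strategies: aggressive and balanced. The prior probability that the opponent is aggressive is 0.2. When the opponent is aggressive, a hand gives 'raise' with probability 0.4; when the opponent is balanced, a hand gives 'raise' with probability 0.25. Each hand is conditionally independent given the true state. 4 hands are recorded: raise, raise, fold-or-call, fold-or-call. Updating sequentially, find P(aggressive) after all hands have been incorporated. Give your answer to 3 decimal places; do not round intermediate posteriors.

0.291

After 'raise': P(aggressive) = 0.4·0.2000 / (0.4·0.2000 + 0.25·0.8000) ≈ 0.2857
After 'raise': P(aggressive) = 0.4·0.2857 / (0.4·0.2857 + 0.25·0.7143) ≈ 0.3902
After 'fold-or-call': P(aggressive) = 0.6·0.3902 / (0.6·0.3902 + 0.75·0.6098) ≈ 0.3386
After 'fold-or-call': P(aggressive) = 0.6·0.3386 / (0.6·0.3386 + 0.75·0.6614) ≈ 0.2906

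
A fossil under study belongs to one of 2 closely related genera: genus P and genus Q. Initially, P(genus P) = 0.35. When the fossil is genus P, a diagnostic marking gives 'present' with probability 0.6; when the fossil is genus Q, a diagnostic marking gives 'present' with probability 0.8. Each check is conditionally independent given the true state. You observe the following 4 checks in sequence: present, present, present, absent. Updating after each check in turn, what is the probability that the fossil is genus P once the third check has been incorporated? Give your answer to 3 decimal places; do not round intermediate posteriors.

Apply Bayes' rule sequentially, carrying P(genus P) forward.
After 'present': P(genus P) = 0.6·0.3500 / (0.6·0.3500 + 0.8·0.6500) ≈ 0.2877
After 'present': P(genus P) = 0.6·0.2877 / (0.6·0.2877 + 0.8·0.7123) ≈ 0.2325
After 'present': P(genus P) = 0.6·0.2325 / (0.6·0.2325 + 0.8·0.7675) ≈ 0.1851

0.185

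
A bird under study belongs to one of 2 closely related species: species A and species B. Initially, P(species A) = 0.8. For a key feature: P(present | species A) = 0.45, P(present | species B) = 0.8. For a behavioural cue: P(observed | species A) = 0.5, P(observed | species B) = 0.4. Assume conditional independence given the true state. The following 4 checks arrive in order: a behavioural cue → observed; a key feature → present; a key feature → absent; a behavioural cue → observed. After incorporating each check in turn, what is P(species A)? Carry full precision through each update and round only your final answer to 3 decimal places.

0.906

After a behavioural cue='observed': P(species A) = 0.5·0.8000 / (0.5·0.8000 + 0.4·0.2000) ≈ 0.8333
After a key feature='present': P(species A) = 0.45·0.8333 / (0.45·0.8333 + 0.8·0.1667) ≈ 0.7377
After a key feature='absent': P(species A) = 0.55·0.7377 / (0.55·0.7377 + 0.2·0.2623) ≈ 0.8855
After a behavioural cue='observed': P(species A) = 0.5·0.8855 / (0.5·0.8855 + 0.4·0.1145) ≈ 0.9063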